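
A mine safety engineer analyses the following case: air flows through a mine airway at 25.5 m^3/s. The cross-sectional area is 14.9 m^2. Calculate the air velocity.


1.7114 m/s

Velocity = flow rate / cross-sectional area
= 25.5 / 14.9
= 1.7114 m/s


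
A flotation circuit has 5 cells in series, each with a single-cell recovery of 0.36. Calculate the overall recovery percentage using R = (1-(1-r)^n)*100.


Complement of single-cell recovery:
1 - r = 1 - 0.36 = 0.64
Raise to power n:
(1 - r)^5 = 0.64^5 = 0.1073741824
Overall recovery:
R = (1 - 0.1073741824) * 100
= 89.2626%

89.2626%


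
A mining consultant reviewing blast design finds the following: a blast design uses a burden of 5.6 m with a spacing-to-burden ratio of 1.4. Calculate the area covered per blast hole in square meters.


First, find the spacing:
Spacing = burden * ratio = 5.6 * 1.4
= 7.84 m
Then, calculate the area:
Area = burden * spacing = 5.6 * 7.84
= 43.904 m^2

43.904 m^2


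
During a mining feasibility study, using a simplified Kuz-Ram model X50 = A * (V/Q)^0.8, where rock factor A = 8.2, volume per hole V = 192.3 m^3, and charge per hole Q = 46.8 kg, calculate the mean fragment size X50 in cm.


25.3981 cm

Compute V/Q:
V/Q = 192.3 / 46.8 = 4.108974359
Raise to the power 0.8:
(V/Q)^0.8 = 4.108974359^0.8 = 3.097324765
Multiply by A:
X50 = 8.2 * 3.097324765
= 25.3981 cm


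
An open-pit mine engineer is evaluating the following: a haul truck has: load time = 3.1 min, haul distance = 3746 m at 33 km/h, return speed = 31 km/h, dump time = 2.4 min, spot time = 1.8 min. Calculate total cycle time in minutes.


Convert haul speed to m/min: 33 * 1000/60 = 550 m/min
Haul time = 3746 / 550 = 6.810909091 min
Convert return speed to m/min: 31 * 1000/60 = 516.6666667 m/min
Return time = 3746 / 516.6666667 = 7.250322581 min
Total cycle time:
= 3.1 + 6.810909091 + 2.4 + 7.250322581 + 1.8
= 21.3612 min

21.3612 min


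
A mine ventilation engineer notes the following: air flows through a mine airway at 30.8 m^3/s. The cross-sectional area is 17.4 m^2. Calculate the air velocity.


Velocity = flow rate / cross-sectional area
= 30.8 / 17.4
= 1.7701 m/s

1.7701 m/s


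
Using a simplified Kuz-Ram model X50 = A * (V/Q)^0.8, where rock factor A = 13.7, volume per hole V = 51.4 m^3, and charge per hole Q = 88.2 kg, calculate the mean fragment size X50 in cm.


8.8944 cm

Compute V/Q:
V/Q = 51.4 / 88.2 = 0.5827664399
Raise to the power 0.8:
(V/Q)^0.8 = 0.5827664399^0.8 = 0.6492255861
Multiply by A:
X50 = 13.7 * 0.6492255861
= 8.8944 cm


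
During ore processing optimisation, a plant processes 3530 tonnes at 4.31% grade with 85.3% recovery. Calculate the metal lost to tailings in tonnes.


Total metal in feed:
= 3530 * 4.31 / 100 = 152.143 tonnes
Metal recovered:
= 152.143 * 85.3 / 100 = 129.777979 tonnes
Metal lost to tailings:
= 152.143 - 129.777979
= 22.365 tonnes

22.365 tonnes


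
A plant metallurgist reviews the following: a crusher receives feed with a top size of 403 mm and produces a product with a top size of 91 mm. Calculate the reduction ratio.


Reduction ratio = feed size / product size
= 403 / 91
= 4.4286

4.4286


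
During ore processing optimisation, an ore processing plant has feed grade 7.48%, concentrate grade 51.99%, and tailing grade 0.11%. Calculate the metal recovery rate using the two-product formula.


98.7383%

Using the two-product formula:
R = 100 * c * (f - t) / (f * (c - t))
Numerator = 100 * 51.99 * (7.48 - 0.11)
= 100 * 51.99 * 7.37
= 38316.63
Denominator = 7.48 * (51.99 - 0.11)
= 7.48 * 51.88
= 388.0624
R = 38316.63 / 388.0624
= 98.7383%


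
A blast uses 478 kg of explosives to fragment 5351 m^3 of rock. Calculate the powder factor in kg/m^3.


Powder factor = explosive mass / rock volume
= 478 / 5351
= 0.0893 kg/m^3

0.0893 kg/m^3


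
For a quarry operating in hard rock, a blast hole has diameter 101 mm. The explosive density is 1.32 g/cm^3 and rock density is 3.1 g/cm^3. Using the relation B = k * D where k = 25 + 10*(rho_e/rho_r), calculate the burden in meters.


First, compute k:
rho_e / rho_r = 1.32 / 3.1 = 0.4258064516
k = 25 + 10 * 0.4258064516 = 29.25806452
Then, compute burden:
B = k * D / 1000 = 29.25806452 * 101 / 1000
= 2955.064516 / 1000
= 2.9551 m

2.9551 m


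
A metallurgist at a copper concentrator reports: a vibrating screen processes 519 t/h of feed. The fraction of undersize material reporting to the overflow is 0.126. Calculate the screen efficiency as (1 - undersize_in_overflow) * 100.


Screen efficiency = (1 - fraction of undersize in overflow) * 100
= (1 - 0.126) * 100
= 0.874 * 100
= 87.4%

87.4%


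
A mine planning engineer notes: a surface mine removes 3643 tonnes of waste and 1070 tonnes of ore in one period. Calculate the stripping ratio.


Stripping ratio = waste tonnage / ore tonnage
= 3643 / 1070
= 3.4047

3.4047


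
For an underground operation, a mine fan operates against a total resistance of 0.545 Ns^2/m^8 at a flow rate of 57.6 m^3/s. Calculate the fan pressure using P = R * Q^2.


1808.1792 Pa

Compute Q^2:
Q^2 = 57.6^2 = 3317.76
Compute pressure:
P = R * Q^2 = 0.545 * 3317.76
= 1808.1792 Pa


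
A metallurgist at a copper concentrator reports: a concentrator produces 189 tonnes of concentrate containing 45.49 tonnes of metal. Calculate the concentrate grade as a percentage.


Grade = (metal in concentrate / concentrate mass) * 100
= (45.49 / 189) * 100
= 0.2406878307 * 100
= 24.0688%

24.0688%


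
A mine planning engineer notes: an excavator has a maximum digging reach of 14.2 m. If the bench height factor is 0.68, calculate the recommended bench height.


Bench height = reach * factor
= 14.2 * 0.68
= 9.656 m

9.656 m


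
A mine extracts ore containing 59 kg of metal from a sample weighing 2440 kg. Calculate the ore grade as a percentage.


2.418%

Ore grade = (metal mass / ore mass) * 100
= (59 / 2440) * 100
= 0.02418032787 * 100
= 2.418%


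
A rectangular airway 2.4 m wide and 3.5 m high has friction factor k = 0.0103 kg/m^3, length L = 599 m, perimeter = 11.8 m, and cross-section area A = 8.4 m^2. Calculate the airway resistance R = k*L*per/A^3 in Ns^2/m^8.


Compute the numerator:
k * L * per = 0.0103 * 599 * 11.8
= 72.80246
Compute the denominator:
A^3 = 8.4^3 = 592.704
Resistance:
R = 72.80246 / 592.704
= 0.1228 Ns^2/m^8

0.1228 Ns^2/m^8


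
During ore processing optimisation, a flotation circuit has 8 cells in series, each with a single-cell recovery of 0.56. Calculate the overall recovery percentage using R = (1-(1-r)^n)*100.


99.8595%

Complement of single-cell recovery:
1 - r = 1 - 0.56 = 0.44
Raise to power n:
(1 - r)^8 = 0.44^8 = 0.001404822363
Overall recovery:
R = (1 - 0.001404822363) * 100
= 99.8595%


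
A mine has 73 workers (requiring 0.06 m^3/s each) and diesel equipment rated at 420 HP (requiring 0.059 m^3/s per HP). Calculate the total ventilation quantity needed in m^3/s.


29.16 m^3/s

Airflow for workers:
Q_people = 73 * 0.06 = 4.38 m^3/s
Airflow for diesel equipment:
Q_diesel = 420 * 0.059 = 24.78 m^3/s
Total ventilation:
Q_total = 4.38 + 24.78
= 29.16 m^3/s


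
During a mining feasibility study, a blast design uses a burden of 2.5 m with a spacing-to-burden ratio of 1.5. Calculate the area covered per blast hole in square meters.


First, find the spacing:
Spacing = burden * ratio = 2.5 * 1.5
= 3.75 m
Then, calculate the area:
Area = burden * spacing = 2.5 * 3.75
= 9.375 m^2

9.375 m^2


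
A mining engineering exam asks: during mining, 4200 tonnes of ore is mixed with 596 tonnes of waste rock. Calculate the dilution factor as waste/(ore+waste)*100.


Total material = ore + waste
= 4200 + 596 = 4796 tonnes
Dilution = waste / total * 100
= 596 / 4796 * 100
= 0.1242702252 * 100
= 12.427%

12.427%


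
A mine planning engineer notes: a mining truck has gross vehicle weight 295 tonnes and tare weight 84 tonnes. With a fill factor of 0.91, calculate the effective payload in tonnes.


Maximum payload = gross - tare
= 295 - 84 = 211 tonnes
Effective payload = max payload * fill factor
= 211 * 0.91
= 192.01 tonnes

192.01 tonnes


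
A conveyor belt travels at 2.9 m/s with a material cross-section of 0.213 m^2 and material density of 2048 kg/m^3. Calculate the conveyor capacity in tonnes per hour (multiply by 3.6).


Volumetric flow = speed * area
= 2.9 * 0.213 = 0.6177 m^3/s
Mass flow = volumetric * density
= 0.6177 * 2048 = 1265.0496 kg/s
Convert to t/h: multiply by 3.6
Capacity = 1265.0496 * 3.6
= 4554.1786 t/h

4554.1786 t/h


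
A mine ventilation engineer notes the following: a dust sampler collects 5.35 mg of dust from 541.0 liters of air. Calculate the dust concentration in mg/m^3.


Convert liters to m^3: 1 m^3 = 1000 L
Concentration = mass / volume * 1000
= 5.35 / 541.0 * 1000
= 0.00988909427 * 1000
= 9.8891 mg/m^3

9.8891 mg/m^3


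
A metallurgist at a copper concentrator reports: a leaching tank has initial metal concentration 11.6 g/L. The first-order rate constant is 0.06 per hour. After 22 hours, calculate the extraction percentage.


Compute the exponent:
-k * t = -0.06 * 22 = -1.32
Remaining concentration:
C = 11.6 * exp(-1.32)
= 11.6 * 0.267135302
= 3.098769503 g/L
Extracted = 11.6 - 3.098769503 = 8.501230497 g/L
Extraction % = 8.501230497 / 11.6 * 100
= 73.2865%

73.2865%


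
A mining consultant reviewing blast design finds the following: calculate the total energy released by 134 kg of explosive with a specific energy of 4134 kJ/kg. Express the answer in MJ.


553.956 MJ

Energy = mass * specific_energy / 1000
= 134 * 4134 / 1000
= 553956 / 1000
= 553.956 MJ


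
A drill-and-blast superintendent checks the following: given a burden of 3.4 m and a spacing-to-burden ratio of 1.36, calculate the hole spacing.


4.624 m

Spacing = burden * ratio
= 3.4 * 1.36
= 4.624 m


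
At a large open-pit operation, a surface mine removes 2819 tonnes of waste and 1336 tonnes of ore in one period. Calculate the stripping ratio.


2.11

Stripping ratio = waste tonnage / ore tonnage
= 2819 / 1336
= 2.11


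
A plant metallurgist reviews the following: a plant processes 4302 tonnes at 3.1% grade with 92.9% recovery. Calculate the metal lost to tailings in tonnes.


Total metal in feed:
= 4302 * 3.1 / 100 = 133.362 tonnes
Metal recovered:
= 133.362 * 92.9 / 100 = 123.893298 tonnes
Metal lost to tailings:
= 133.362 - 123.893298
= 9.4687 tonnes

9.4687 tonnes


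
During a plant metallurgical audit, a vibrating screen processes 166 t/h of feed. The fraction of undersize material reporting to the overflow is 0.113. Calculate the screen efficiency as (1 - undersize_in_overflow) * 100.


88.7%

Screen efficiency = (1 - fraction of undersize in overflow) * 100
= (1 - 0.113) * 100
= 0.887 * 100
= 88.7%


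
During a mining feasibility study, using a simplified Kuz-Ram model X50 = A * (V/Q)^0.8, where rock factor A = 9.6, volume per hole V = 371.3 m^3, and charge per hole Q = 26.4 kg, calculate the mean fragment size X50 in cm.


Compute V/Q:
V/Q = 371.3 / 26.4 = 14.06439394
Raise to the power 0.8:
(V/Q)^0.8 = 14.06439394^0.8 = 8.288898429
Multiply by A:
X50 = 9.6 * 8.288898429
= 79.5734 cm

79.5734 cm


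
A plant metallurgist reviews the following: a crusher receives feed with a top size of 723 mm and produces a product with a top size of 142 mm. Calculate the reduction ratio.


5.0915

Reduction ratio = feed size / product size
= 723 / 142
= 5.0915


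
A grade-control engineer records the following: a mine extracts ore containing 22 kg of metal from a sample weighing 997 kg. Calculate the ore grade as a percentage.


Ore grade = (metal mass / ore mass) * 100
= (22 / 997) * 100
= 0.0220661986 * 100
= 2.2066%

2.2066%


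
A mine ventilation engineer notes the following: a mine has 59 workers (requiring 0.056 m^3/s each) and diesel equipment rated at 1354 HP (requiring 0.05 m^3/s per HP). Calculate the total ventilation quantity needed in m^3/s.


Airflow for workers:
Q_people = 59 * 0.056 = 3.304 m^3/s
Airflow for diesel equipment:
Q_diesel = 1354 * 0.05 = 67.7 m^3/s
Total ventilation:
Q_total = 3.304 + 67.7
= 71.004 m^3/s

71.004 m^3/s


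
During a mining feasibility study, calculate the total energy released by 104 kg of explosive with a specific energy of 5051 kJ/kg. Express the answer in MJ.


Energy = mass * specific_energy / 1000
= 104 * 5051 / 1000
= 525304 / 1000
= 525.304 MJ

525.304 MJ


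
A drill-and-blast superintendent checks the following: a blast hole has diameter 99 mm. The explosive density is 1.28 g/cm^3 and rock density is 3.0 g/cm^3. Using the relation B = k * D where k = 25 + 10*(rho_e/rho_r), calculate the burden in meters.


2.8974 m

First, compute k:
rho_e / rho_r = 1.28 / 3.0 = 0.4266666667
k = 25 + 10 * 0.4266666667 = 29.26666667
Then, compute burden:
B = k * D / 1000 = 29.26666667 * 99 / 1000
= 2897.4 / 1000
= 2.8974 m


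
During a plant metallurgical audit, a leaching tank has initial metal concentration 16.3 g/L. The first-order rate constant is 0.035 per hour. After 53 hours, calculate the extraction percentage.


Compute the exponent:
-k * t = -0.035 * 53 = -1.855
Remaining concentration:
C = 16.3 * exp(-1.855)
= 16.3 * 0.1564529427
= 2.550182966 g/L
Extracted = 16.3 - 2.550182966 = 13.74981703 g/L
Extraction % = 13.74981703 / 16.3 * 100
= 84.3547%

84.3547%


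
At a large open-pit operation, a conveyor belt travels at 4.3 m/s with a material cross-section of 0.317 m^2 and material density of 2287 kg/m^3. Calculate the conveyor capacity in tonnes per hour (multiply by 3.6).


11222.6749 t/h

Volumetric flow = speed * area
= 4.3 * 0.317 = 1.3631 m^3/s
Mass flow = volumetric * density
= 1.3631 * 2287 = 3117.4097 kg/s
Convert to t/h: multiply by 3.6
Capacity = 3117.4097 * 3.6
= 11222.6749 t/h


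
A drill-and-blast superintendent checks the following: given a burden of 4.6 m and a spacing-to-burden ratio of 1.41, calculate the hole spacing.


Spacing = burden * ratio
= 4.6 * 1.41
= 6.486 m

6.486 m


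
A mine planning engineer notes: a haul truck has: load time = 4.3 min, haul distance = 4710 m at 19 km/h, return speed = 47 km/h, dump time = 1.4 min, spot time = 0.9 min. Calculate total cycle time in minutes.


27.4865 min

Convert haul speed to m/min: 19 * 1000/60 = 316.6666667 m/min
Haul time = 4710 / 316.6666667 = 14.87368421 min
Convert return speed to m/min: 47 * 1000/60 = 783.3333333 m/min
Return time = 4710 / 783.3333333 = 6.012765957 min
Total cycle time:
= 4.3 + 14.87368421 + 1.4 + 6.012765957 + 0.9
= 27.4865 min


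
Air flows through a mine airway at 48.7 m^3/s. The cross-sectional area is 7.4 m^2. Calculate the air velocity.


Velocity = flow rate / cross-sectional area
= 48.7 / 7.4
= 6.5811 m/s

6.5811 m/s


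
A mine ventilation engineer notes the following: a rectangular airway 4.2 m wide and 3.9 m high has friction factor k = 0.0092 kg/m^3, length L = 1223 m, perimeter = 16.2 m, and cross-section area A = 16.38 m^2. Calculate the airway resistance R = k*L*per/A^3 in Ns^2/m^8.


0.0415 Ns^2/m^8

Compute the numerator:
k * L * per = 0.0092 * 1223 * 16.2
= 182.27592
Compute the denominator:
A^3 = 16.38^3 = 4394.826072
Resistance:
R = 182.27592 / 4394.826072
= 0.0415 Ns^2/m^8


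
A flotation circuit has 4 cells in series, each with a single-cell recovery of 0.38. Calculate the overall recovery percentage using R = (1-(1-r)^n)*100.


85.2237%

Complement of single-cell recovery:
1 - r = 1 - 0.38 = 0.62
Raise to power n:
(1 - r)^4 = 0.62^4 = 0.14776336
Overall recovery:
R = (1 - 0.14776336) * 100
= 85.2237%


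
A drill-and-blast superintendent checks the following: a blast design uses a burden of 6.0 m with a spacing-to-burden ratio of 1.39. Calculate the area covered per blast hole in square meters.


50.04 m^2

First, find the spacing:
Spacing = burden * ratio = 6.0 * 1.39
= 8.34 m
Then, calculate the area:
Area = burden * spacing = 6.0 * 8.34
= 50.04 m^2


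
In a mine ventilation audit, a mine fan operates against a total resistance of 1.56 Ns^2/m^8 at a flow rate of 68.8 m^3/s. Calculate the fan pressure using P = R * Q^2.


7384.1664 Pa

Compute Q^2:
Q^2 = 68.8^2 = 4733.44
Compute pressure:
P = R * Q^2 = 1.56 * 4733.44
= 7384.1664 Pa


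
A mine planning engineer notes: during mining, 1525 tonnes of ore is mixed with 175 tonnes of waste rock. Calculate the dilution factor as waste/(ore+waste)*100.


Total material = ore + waste
= 1525 + 175 = 1700 tonnes
Dilution = waste / total * 100
= 175 / 1700 * 100
= 0.1029411765 * 100
= 10.2941%

10.2941%


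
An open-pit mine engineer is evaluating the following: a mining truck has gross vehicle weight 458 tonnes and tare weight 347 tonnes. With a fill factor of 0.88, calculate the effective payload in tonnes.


97.68 tonnes

Maximum payload = gross - tare
= 458 - 347 = 111 tonnes
Effective payload = max payload * fill factor
= 111 * 0.88
= 97.68 tonnes


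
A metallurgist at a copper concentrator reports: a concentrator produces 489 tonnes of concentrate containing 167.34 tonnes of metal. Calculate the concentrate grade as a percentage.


Grade = (metal in concentrate / concentrate mass) * 100
= (167.34 / 489) * 100
= 0.342208589 * 100
= 34.2209%

34.2209%


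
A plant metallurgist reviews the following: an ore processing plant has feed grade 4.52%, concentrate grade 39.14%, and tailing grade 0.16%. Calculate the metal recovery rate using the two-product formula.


96.8561%

Using the two-product formula:
R = 100 * c * (f - t) / (f * (c - t))
Numerator = 100 * 39.14 * (4.52 - 0.16)
= 100 * 39.14 * 4.36
= 17065.04
Denominator = 4.52 * (39.14 - 0.16)
= 4.52 * 38.98
= 176.1896
R = 17065.04 / 176.1896
= 96.8561%


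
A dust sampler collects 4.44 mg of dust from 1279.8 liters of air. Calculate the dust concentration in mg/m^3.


Convert liters to m^3: 1 m^3 = 1000 L
Concentration = mass / volume * 1000
= 4.44 / 1279.8 * 1000
= 0.003469292077 * 1000
= 3.4693 mg/m^3

3.4693 mg/m^3


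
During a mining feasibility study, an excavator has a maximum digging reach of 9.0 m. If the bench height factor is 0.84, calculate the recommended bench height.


Bench height = reach * factor
= 9.0 * 0.84
= 7.56 m

7.56 m


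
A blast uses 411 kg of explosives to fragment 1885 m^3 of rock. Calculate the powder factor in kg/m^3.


Powder factor = explosive mass / rock volume
= 411 / 1885
= 0.218 kg/m^3

0.218 kg/m^3


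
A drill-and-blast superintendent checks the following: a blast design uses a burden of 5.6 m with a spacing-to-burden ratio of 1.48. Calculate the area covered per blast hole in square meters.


First, find the spacing:
Spacing = burden * ratio = 5.6 * 1.48
= 8.288 m
Then, calculate the area:
Area = burden * spacing = 5.6 * 8.288
= 46.4128 m^2

46.4128 m^2


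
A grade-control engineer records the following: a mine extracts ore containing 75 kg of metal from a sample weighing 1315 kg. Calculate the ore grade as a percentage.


Ore grade = (metal mass / ore mass) * 100
= (75 / 1315) * 100
= 0.05703422053 * 100
= 5.7034%

5.7034%


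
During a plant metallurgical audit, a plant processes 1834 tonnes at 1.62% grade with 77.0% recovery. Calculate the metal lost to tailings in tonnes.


Total metal in feed:
= 1834 * 1.62 / 100 = 29.7108 tonnes
Metal recovered:
= 29.7108 * 77.0 / 100 = 22.877316 tonnes
Metal lost to tailings:
= 29.7108 - 22.877316
= 6.8335 tonnes

6.8335 tonnes


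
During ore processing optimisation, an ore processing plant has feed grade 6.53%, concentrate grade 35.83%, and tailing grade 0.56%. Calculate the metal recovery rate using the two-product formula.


92.8758%

Using the two-product formula:
R = 100 * c * (f - t) / (f * (c - t))
Numerator = 100 * 35.83 * (6.53 - 0.56)
= 100 * 35.83 * 5.97
= 21390.51
Denominator = 6.53 * (35.83 - 0.56)
= 6.53 * 35.27
= 230.3131
R = 21390.51 / 230.3131
= 92.8758%


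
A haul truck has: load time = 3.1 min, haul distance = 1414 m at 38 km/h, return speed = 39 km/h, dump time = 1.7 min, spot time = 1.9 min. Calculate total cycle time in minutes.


Convert haul speed to m/min: 38 * 1000/60 = 633.3333333 m/min
Haul time = 1414 / 633.3333333 = 2.232631579 min
Convert return speed to m/min: 39 * 1000/60 = 650 m/min
Return time = 1414 / 650 = 2.175384615 min
Total cycle time:
= 3.1 + 2.232631579 + 1.7 + 2.175384615 + 1.9
= 11.108 min

11.108 min


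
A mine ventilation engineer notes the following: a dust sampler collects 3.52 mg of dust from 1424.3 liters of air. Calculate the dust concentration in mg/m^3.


2.4714 mg/m^3

Convert liters to m^3: 1 m^3 = 1000 L
Concentration = mass / volume * 1000
= 3.52 / 1424.3 * 1000
= 0.002471389454 * 1000
= 2.4714 mg/m^3


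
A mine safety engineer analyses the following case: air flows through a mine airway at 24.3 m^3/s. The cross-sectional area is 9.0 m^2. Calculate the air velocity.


Velocity = flow rate / cross-sectional area
= 24.3 / 9.0
= 2.7 m/s

2.7 m/s


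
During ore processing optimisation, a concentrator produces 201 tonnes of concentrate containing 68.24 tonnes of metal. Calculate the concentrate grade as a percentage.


Grade = (metal in concentrate / concentrate mass) * 100
= (68.24 / 201) * 100
= 0.3395024876 * 100
= 33.9502%

33.9502%


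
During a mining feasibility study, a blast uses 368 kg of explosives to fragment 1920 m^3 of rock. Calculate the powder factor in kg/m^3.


Powder factor = explosive mass / rock volume
= 368 / 1920
= 0.1917 kg/m^3

0.1917 kg/m^3


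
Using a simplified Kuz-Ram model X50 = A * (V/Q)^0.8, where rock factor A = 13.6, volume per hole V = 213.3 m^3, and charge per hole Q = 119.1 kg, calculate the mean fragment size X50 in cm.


21.6772 cm

Compute V/Q:
V/Q = 213.3 / 119.1 = 1.79093199
Raise to the power 0.8:
(V/Q)^0.8 = 1.79093199^0.8 = 1.593908091
Multiply by A:
X50 = 13.6 * 1.593908091
= 21.6772 cm


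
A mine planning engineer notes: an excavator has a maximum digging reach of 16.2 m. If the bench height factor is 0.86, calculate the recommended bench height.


13.932 m

Bench height = reach * factor
= 16.2 * 0.86
= 13.932 m


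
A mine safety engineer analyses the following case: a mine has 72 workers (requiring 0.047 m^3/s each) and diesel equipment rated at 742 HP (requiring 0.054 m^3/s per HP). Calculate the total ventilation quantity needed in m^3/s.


Airflow for workers:
Q_people = 72 * 0.047 = 3.384 m^3/s
Airflow for diesel equipment:
Q_diesel = 742 * 0.054 = 40.068 m^3/s
Total ventilation:
Q_total = 3.384 + 40.068
= 43.452 m^3/s

43.452 m^3/s


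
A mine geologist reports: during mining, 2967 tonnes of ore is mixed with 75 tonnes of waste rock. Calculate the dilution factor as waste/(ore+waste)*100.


2.4655%

Total material = ore + waste
= 2967 + 75 = 3042 tonnes
Dilution = waste / total * 100
= 75 / 3042 * 100
= 0.02465483235 * 100
= 2.4655%


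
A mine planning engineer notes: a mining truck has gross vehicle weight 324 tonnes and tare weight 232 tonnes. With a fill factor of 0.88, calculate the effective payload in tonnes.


Maximum payload = gross - tare
= 324 - 232 = 92 tonnes
Effective payload = max payload * fill factor
= 92 * 0.88
= 80.96 tonnes

80.96 tonnes


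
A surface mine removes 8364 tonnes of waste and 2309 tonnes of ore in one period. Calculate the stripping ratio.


3.6223

Stripping ratio = waste tonnage / ore tonnage
= 8364 / 2309
= 3.6223


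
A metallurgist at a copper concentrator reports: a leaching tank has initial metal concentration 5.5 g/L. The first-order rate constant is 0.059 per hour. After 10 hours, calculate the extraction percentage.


Compute the exponent:
-k * t = -0.059 * 10 = -0.59
Remaining concentration:
C = 5.5 * exp(-0.59)
= 5.5 * 0.5543272847
= 3.048800066 g/L
Extracted = 5.5 - 3.048800066 = 2.451199934 g/L
Extraction % = 2.451199934 / 5.5 * 100
= 44.5673%

44.5673%


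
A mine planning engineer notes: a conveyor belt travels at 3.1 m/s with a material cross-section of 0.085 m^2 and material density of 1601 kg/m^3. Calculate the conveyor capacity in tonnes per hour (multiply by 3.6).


Volumetric flow = speed * area
= 3.1 * 0.085 = 0.2635 m^3/s
Mass flow = volumetric * density
= 0.2635 * 1601 = 421.8635 kg/s
Convert to t/h: multiply by 3.6
Capacity = 421.8635 * 3.6
= 1518.7086 t/h

1518.7086 t/h


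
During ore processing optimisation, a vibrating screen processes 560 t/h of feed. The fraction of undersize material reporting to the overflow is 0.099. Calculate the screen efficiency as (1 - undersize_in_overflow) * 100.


90.1%

Screen efficiency = (1 - fraction of undersize in overflow) * 100
= (1 - 0.099) * 100
= 0.901 * 100
= 90.1%


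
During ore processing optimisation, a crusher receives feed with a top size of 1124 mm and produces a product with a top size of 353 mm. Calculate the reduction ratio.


Reduction ratio = feed size / product size
= 1124 / 353
= 3.1841

3.1841


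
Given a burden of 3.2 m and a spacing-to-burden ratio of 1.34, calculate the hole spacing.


Spacing = burden * ratio
= 3.2 * 1.34
= 4.288 m

4.288 m


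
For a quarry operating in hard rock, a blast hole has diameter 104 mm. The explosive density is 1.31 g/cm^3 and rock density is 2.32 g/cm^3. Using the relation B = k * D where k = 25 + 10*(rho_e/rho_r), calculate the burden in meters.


3.1872 m

First, compute k:
rho_e / rho_r = 1.31 / 2.32 = 0.5646551724
k = 25 + 10 * 0.5646551724 = 30.64655172
Then, compute burden:
B = k * D / 1000 = 30.64655172 * 104 / 1000
= 3187.241379 / 1000
= 3.1872 m


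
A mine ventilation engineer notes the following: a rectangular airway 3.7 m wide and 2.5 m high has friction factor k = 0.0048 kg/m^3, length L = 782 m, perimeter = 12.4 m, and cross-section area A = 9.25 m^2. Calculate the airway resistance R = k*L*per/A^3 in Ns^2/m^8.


Compute the numerator:
k * L * per = 0.0048 * 782 * 12.4
= 46.54464
Compute the denominator:
A^3 = 9.25^3 = 791.453125
Resistance:
R = 46.54464 / 791.453125
= 0.0588 Ns^2/m^8

0.0588 Ns^2/m^8


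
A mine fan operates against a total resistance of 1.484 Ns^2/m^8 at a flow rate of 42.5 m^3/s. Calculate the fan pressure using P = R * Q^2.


2680.475 Pa

Compute Q^2:
Q^2 = 42.5^2 = 1806.25
Compute pressure:
P = R * Q^2 = 1.484 * 1806.25
= 2680.475 Pa


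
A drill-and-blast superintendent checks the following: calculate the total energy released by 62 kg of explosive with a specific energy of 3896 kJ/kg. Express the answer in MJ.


Energy = mass * specific_energy / 1000
= 62 * 3896 / 1000
= 241552 / 1000
= 241.552 MJ

241.552 MJ


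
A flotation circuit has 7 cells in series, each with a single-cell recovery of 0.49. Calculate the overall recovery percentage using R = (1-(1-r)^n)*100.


99.1026%

Complement of single-cell recovery:
1 - r = 1 - 0.49 = 0.51
Raise to power n:
(1 - r)^7 = 0.51^7 = 0.008974106779
Overall recovery:
R = (1 - 0.008974106779) * 100
= 99.1026%


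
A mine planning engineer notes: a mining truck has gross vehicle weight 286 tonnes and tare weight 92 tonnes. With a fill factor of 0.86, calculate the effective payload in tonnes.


Maximum payload = gross - tare
= 286 - 92 = 194 tonnes
Effective payload = max payload * fill factor
= 194 * 0.86
= 166.84 tonnes

166.84 tonnes


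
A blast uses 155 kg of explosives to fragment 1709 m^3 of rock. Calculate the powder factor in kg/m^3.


Powder factor = explosive mass / rock volume
= 155 / 1709
= 0.0907 kg/m^3

0.0907 kg/m^3


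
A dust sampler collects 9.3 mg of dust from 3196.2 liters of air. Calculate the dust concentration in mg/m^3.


Convert liters to m^3: 1 m^3 = 1000 L
Concentration = mass / volume * 1000
= 9.3 / 3196.2 * 1000
= 0.002909705275 * 1000
= 2.9097 mg/m^3

2.9097 mg/m^3


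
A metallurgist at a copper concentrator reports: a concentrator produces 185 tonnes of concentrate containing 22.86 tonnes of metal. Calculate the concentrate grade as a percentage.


12.3568%

Grade = (metal in concentrate / concentrate mass) * 100
= (22.86 / 185) * 100
= 0.1235675676 * 100
= 12.3568%


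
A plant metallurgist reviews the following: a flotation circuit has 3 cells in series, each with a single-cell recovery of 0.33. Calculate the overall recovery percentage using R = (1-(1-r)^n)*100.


Complement of single-cell recovery:
1 - r = 1 - 0.33 = 0.67
Raise to power n:
(1 - r)^3 = 0.67^3 = 0.300763
Overall recovery:
R = (1 - 0.300763) * 100
= 69.9237%

69.9237%


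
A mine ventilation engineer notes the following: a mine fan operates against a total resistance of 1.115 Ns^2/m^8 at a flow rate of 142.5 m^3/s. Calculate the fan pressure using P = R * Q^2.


Compute Q^2:
Q^2 = 142.5^2 = 20306.25
Compute pressure:
P = R * Q^2 = 1.115 * 20306.25
= 22641.4688 Pa

22641.4688 Pa


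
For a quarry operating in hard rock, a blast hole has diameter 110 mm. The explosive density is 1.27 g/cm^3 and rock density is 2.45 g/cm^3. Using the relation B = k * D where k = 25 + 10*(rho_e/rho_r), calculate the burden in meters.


First, compute k:
rho_e / rho_r = 1.27 / 2.45 = 0.5183673469
k = 25 + 10 * 0.5183673469 = 30.18367347
Then, compute burden:
B = k * D / 1000 = 30.18367347 * 110 / 1000
= 3320.204082 / 1000
= 3.3202 m

3.3202 m


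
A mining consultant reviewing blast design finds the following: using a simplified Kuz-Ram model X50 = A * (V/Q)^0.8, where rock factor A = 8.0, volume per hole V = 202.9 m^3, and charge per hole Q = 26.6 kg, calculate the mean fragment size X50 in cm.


Compute V/Q:
V/Q = 202.9 / 26.6 = 7.627819549
Raise to the power 0.8:
(V/Q)^0.8 = 7.627819549^0.8 = 5.080662288
Multiply by A:
X50 = 8.0 * 5.080662288
= 40.6453 cm

40.6453 cm


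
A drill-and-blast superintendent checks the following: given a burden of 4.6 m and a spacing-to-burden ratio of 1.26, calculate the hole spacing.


Spacing = burden * ratio
= 4.6 * 1.26
= 5.796 m

5.796 m


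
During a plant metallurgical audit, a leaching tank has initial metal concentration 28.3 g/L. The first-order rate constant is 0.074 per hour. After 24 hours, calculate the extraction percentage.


83.0686%

Compute the exponent:
-k * t = -0.074 * 24 = -1.776
Remaining concentration:
C = 28.3 * exp(-1.776)
= 28.3 * 0.1693140508
= 4.791587637 g/L
Extracted = 28.3 - 4.791587637 = 23.50841236 g/L
Extraction % = 23.50841236 / 28.3 * 100
= 83.0686%


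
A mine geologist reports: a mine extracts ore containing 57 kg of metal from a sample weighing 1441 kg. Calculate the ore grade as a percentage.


Ore grade = (metal mass / ore mass) * 100
= (57 / 1441) * 100
= 0.03955586398 * 100
= 3.9556%

3.9556%


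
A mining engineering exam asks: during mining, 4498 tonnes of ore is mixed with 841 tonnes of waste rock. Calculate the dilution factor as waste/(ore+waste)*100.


Total material = ore + waste
= 4498 + 841 = 5339 tonnes
Dilution = waste / total * 100
= 841 / 5339 * 100
= 0.1575201349 * 100
= 15.752%

15.752%


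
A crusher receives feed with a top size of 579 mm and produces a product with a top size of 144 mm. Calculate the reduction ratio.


Reduction ratio = feed size / product size
= 579 / 144
= 4.0208

4.0208


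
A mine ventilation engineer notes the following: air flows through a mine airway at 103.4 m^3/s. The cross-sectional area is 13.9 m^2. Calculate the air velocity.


7.4388 m/s

Velocity = flow rate / cross-sectional area
= 103.4 / 13.9
= 7.4388 m/s


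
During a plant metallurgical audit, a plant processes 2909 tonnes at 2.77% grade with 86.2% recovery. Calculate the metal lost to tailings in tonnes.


11.1199 tonnes

Total metal in feed:
= 2909 * 2.77 / 100 = 80.5793 tonnes
Metal recovered:
= 80.5793 * 86.2 / 100 = 69.4593566 tonnes
Metal lost to tailings:
= 80.5793 - 69.4593566
= 11.1199 tonnes


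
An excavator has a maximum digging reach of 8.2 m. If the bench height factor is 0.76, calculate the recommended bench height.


Bench height = reach * factor
= 8.2 * 0.76
= 6.232 m

6.232 m


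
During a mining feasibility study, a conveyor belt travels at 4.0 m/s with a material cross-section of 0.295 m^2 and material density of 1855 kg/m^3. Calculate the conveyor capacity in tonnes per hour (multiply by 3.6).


7880.04 t/h

Volumetric flow = speed * area
= 4.0 * 0.295 = 1.18 m^3/s
Mass flow = volumetric * density
= 1.18 * 1855 = 2188.9 kg/s
Convert to t/h: multiply by 3.6
Capacity = 2188.9 * 3.6
= 7880.04 t/h


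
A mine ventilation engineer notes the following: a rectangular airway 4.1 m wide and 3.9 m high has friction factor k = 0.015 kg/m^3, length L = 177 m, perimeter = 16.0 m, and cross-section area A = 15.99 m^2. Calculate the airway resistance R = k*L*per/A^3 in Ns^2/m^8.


Compute the numerator:
k * L * per = 0.015 * 177 * 16.0
= 42.48
Compute the denominator:
A^3 = 15.99^3 = 4088.324799
Resistance:
R = 42.48 / 4088.324799
= 0.0104 Ns^2/m^8

0.0104 Ns^2/m^8


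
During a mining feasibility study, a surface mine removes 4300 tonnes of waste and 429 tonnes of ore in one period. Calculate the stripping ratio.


Stripping ratio = waste tonnage / ore tonnage
= 4300 / 429
= 10.0233

10.0233


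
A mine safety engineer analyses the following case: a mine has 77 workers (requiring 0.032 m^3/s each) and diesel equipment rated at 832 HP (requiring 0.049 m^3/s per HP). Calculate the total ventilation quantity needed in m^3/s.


Airflow for workers:
Q_people = 77 * 0.032 = 2.464 m^3/s
Airflow for diesel equipment:
Q_diesel = 832 * 0.049 = 40.768 m^3/s
Total ventilation:
Q_total = 2.464 + 40.768
= 43.232 m^3/s

43.232 m^3/s


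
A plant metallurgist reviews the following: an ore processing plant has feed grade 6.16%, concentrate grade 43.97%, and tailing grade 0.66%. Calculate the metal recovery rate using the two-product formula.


Using the two-product formula:
R = 100 * c * (f - t) / (f * (c - t))
Numerator = 100 * 43.97 * (6.16 - 0.66)
= 100 * 43.97 * 5.5
= 24183.5
Denominator = 6.16 * (43.97 - 0.66)
= 6.16 * 43.31
= 266.7896
R = 24183.5 / 266.7896
= 90.6463%

90.6463%


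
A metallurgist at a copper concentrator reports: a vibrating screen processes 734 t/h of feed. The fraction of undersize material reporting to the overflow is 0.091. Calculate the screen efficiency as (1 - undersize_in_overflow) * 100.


90.9%

Screen efficiency = (1 - fraction of undersize in overflow) * 100
= (1 - 0.091) * 100
= 0.909 * 100
= 90.9%


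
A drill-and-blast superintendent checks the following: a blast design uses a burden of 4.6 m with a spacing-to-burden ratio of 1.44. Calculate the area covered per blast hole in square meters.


First, find the spacing:
Spacing = burden * ratio = 4.6 * 1.44
= 6.624 m
Then, calculate the area:
Area = burden * spacing = 4.6 * 6.624
= 30.4704 m^2

30.4704 m^2


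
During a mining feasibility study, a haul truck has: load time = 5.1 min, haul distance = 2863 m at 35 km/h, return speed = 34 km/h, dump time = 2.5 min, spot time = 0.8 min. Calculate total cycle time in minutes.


18.3604 min

Convert haul speed to m/min: 35 * 1000/60 = 583.3333333 m/min
Haul time = 2863 / 583.3333333 = 4.908 min
Convert return speed to m/min: 34 * 1000/60 = 566.6666667 m/min
Return time = 2863 / 566.6666667 = 5.052352941 min
Total cycle time:
= 5.1 + 4.908 + 2.5 + 5.052352941 + 0.8
= 18.3604 min


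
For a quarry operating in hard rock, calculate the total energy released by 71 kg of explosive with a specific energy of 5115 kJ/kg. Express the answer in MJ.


363.165 MJ

Energy = mass * specific_energy / 1000
= 71 * 5115 / 1000
= 363165 / 1000
= 363.165 MJ


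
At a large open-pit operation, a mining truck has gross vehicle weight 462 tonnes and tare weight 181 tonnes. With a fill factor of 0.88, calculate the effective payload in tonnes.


247.28 tonnes

Maximum payload = gross - tare
= 462 - 181 = 281 tonnes
Effective payload = max payload * fill factor
= 281 * 0.88
= 247.28 tonnes


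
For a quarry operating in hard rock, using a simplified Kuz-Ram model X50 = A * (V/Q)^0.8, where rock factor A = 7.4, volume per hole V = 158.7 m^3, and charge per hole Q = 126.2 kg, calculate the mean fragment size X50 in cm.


8.8889 cm

Compute V/Q:
V/Q = 158.7 / 126.2 = 1.257527734
Raise to the power 0.8:
(V/Q)^0.8 = 1.257527734^0.8 = 1.201196498
Multiply by A:
X50 = 7.4 * 1.201196498
= 8.8889 cm


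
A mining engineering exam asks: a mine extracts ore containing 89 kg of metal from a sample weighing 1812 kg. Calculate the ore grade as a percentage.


Ore grade = (metal mass / ore mass) * 100
= (89 / 1812) * 100
= 0.04911699779 * 100
= 4.9117%

4.9117%


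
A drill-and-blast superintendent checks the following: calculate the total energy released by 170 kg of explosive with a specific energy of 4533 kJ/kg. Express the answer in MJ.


Energy = mass * specific_energy / 1000
= 170 * 4533 / 1000
= 770610 / 1000
= 770.61 MJ

770.61 MJ


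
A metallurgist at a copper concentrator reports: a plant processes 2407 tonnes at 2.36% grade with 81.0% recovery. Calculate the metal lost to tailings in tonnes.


10.793 tonnes

Total metal in feed:
= 2407 * 2.36 / 100 = 56.8052 tonnes
Metal recovered:
= 56.8052 * 81.0 / 100 = 46.012212 tonnes
Metal lost to tailings:
= 56.8052 - 46.012212
= 10.793 tonnes


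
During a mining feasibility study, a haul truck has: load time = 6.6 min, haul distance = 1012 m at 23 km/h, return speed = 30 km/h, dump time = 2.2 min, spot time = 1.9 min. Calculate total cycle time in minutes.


15.364 min

Convert haul speed to m/min: 23 * 1000/60 = 383.3333333 m/min
Haul time = 1012 / 383.3333333 = 2.64 min
Convert return speed to m/min: 30 * 1000/60 = 500 m/min
Return time = 1012 / 500 = 2.024 min
Total cycle time:
= 6.6 + 2.64 + 2.2 + 2.024 + 1.9
= 15.364 min


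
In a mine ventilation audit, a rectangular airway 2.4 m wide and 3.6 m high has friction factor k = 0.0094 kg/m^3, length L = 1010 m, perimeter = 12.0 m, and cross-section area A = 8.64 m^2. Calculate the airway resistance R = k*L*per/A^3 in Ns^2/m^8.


Compute the numerator:
k * L * per = 0.0094 * 1010 * 12.0
= 113.928
Compute the denominator:
A^3 = 8.64^3 = 644.972544
Resistance:
R = 113.928 / 644.972544
= 0.1766 Ns^2/m^8

0.1766 Ns^2/m^8


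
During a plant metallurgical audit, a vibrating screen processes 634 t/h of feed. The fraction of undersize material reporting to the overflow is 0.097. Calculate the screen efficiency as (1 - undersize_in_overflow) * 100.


Screen efficiency = (1 - fraction of undersize in overflow) * 100
= (1 - 0.097) * 100
= 0.903 * 100
= 90.3%

90.3%


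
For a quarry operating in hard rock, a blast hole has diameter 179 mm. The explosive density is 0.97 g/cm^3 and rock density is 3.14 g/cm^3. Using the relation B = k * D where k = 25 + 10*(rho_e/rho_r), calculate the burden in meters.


5.028 m

First, compute k:
rho_e / rho_r = 0.97 / 3.14 = 0.3089171975
k = 25 + 10 * 0.3089171975 = 28.08917197
Then, compute burden:
B = k * D / 1000 = 28.08917197 * 179 / 1000
= 5027.961783 / 1000
= 5.028 m


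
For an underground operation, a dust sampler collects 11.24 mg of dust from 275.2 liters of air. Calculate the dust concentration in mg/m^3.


40.843 mg/m^3

Convert liters to m^3: 1 m^3 = 1000 L
Concentration = mass / volume * 1000
= 11.24 / 275.2 * 1000
= 0.04084302326 * 1000
= 40.843 mg/m^3


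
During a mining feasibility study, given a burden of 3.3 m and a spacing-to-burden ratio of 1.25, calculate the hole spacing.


Spacing = burden * ratio
= 3.3 * 1.25
= 4.125 m

4.125 m


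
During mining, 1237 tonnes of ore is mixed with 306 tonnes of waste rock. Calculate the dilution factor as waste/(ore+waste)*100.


19.8315%

Total material = ore + waste
= 1237 + 306 = 1543 tonnes
Dilution = waste / total * 100
= 306 / 1543 * 100
= 0.1983149708 * 100
= 19.8315%


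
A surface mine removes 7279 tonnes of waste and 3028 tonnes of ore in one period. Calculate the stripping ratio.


2.4039

Stripping ratio = waste tonnage / ore tonnage
= 7279 / 3028
= 2.4039


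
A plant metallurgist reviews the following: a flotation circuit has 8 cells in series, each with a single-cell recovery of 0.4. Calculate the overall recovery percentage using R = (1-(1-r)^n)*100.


Complement of single-cell recovery:
1 - r = 1 - 0.4 = 0.6
Raise to power n:
(1 - r)^8 = 0.6^8 = 0.01679616
Overall recovery:
R = (1 - 0.01679616) * 100
= 98.3204%

98.3204%
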